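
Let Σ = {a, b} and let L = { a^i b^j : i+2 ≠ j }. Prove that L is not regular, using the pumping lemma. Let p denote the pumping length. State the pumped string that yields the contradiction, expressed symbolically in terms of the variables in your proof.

a^{p+p!} b^{p+p!+2}

Suppose for contradiction that L is regular, and let p be the pumping length.
Choose w = a^p b^{p+p!+2}. Since p ≠ (p+p!+2)-2 = p+p!, w ∈ L; and |w| ≥ p.
Write w = xyz as guaranteed by the lemma, with |xy| ≤ p and |y| ≥ 1.
Since the first p symbols of w are all a's and |xy| ≤ p, y lies entirely in the leading a-block: y = a^k for some k with 1 ≤ k ≤ p.
Since 1 ≤ k ≤ p, k divides p!; set t = 1 + p!/k. Then xy^t z has p + (p!/k)·k = p + p! copies of a. Now the a-count is p+p! and (b-count)-2 = (p+p!+2)-2 = p+p!, so i+2 ≠ j fails. So xy^t z = a^{p+p!} b^{p+p!+2} ∉ L.
This contradicts the pumping lemma, so L is not regular.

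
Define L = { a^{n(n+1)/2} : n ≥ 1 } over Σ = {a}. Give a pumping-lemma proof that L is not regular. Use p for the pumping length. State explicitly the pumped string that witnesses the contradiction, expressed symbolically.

Toward a contradiction, assume L is regular with pumping length p.
Take w = a^{p(p+1)/2} ∈ L with |w| = p(p+1)/2 ≥ p.
Write w = xyz as guaranteed by the lemma, with |xy| ≤ p and |y| ≥ 1.
Then y = a^k for some k with 1 ≤ k ≤ p.
Pump with i = 2: xy^2z = a^{p(p+1)/2+k}. Since 1 ≤ k ≤ p, p(p+1)/2 < p(p+1)/2+k ≤ p(p+1)/2+p < (p+1)(p+2)/2, so p(p+1)/2+k is strictly between consecutive triangular numbers. So xy^2z ∉ L.
Contradiction. Therefore L is not regular.

a^{p(p+1)/2+k}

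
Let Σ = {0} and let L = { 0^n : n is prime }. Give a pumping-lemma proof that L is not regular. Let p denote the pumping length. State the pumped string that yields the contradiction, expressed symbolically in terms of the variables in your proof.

Suppose for contradiction that L is regular, and let p be the pumping length.
Let q be a prime with q ≥ p+2 (infinitely many primes exist), and take w = 0^q ∈ L with |w| = q ≥ p.
Write w = xyz as guaranteed by the lemma, with |xy| ≤ p and y is nonempty.
Then y = 0^k for some k with 1 ≤ k ≤ p.
Since 1 ≤ k ≤ p, |xz| = q-k. Pump with i = q+1: |xy^{q+1}z| = (q-k)+(q+1)k = q+qk = q(1+k), which is composite (both factors ≥ 2). So xy^{q+1}z = 0^{q(1+k)} ∉ L.
This contradicts the pumping lemma, so L is not regular.

0^{q(1+k)}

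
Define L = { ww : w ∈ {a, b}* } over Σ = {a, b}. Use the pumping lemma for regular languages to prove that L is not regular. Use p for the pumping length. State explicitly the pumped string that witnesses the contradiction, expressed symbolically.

Assume L is regular. Let p be the pumping length given by the pumping lemma.
Take w = a^p b^p a^p b^p = uu where u = a^pb^p; then w ∈ L and |w| = 4p ≥ p.
The pumping lemma gives a decomposition w = xyz where |xy| ≤ p and |y| > 0.
The first p characters of w are a's, so xy (and hence y) consists only of a's. Write y = a^k, 1 ≤ k ≤ p.
Pump with i = 2: xy^2z = a^{p+k} b^p a^p b^p, of length 4p+k. Suppose this equals vv. The string starts with a and ends with b, so v does too; thus the boundary between the two copies of v is a b→a transition. There is exactly one such transition, at position 2p+k, so |v| = 2p+k and |vv| = 4p+2k ≠ 4p+k since k ≥ 1. So xy^2z ∉ L.
This contradicts the pumping lemma, so L is not regular.

a^{p+k} b^p a^p b^p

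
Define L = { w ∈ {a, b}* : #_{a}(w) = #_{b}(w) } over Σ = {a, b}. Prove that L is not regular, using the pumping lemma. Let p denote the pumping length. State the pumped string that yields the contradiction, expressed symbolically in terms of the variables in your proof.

Assume L is regular; let p be its pumping constant.
Choose w = a^p b^p ∈ L with |w| = 2p ≥ p.
Write w = xyz as guaranteed by the lemma, with |xy| ≤ p and |y| ≥ 1.
The first p characters of w are a's, so xy (and hence y) consists only of a's. Write y = a^k, 1 ≤ k ≤ p.
Pump with i = 2: xy^2z = a^{p+k} b^p has p+k occurrences of a but only p of b. Since k ≥ 1 the counts differ, so xy^2z ∉ L.
Contradiction. Therefore L is not regular.

a^{p+k} b^p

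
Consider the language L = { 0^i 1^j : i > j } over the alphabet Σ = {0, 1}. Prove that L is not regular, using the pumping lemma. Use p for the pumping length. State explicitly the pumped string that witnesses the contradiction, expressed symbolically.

0^{p+1-k} 1^p

Suppose for contradiction that L is regular, and let p be the pumping length.
Choose w = 0^{p+1} 1^p ∈ L, with |w| = 2p+1 ≥ p.
By the pumping lemma, w = xyz with |xy| ≤ p and |y| > 0.
The first p characters of w are 0's, so xy (and hence y) consists only of 0's. Write y = 0^k, 1 ≤ k ≤ p.
Consider xy^0z = xz = 0^{p+1-k} 1^p. Since k ≥ 1, the 0-count p+1-k is at most p, so i > j fails; thus xz ∉ L.
This contradicts the pumping lemma, so L is not regular.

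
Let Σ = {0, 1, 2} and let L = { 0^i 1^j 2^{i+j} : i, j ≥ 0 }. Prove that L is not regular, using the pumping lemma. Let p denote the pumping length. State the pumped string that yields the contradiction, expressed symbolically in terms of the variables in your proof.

Toward a contradiction, assume L is regular with pumping length p.
Take w = 0^p 1^p 2^{2p} ∈ L (with i=j=p, i+j=2p), |w| = 4p ≥ p.
Write w = xyz as guaranteed by the lemma, with |xy| ≤ p and |y| > 0.
Since the first p symbols of w are all 0's and |xy| ≤ p, y lies entirely in the leading 0-block: y = 0^k for some k with 1 ≤ k ≤ p.
Consider xy^2z = 0^{p+k} 1^p 2^{2p}. Now the 0- and 1-counts sum to 2p+k, but the 2-count is 2p ≠ 2p+k. So xy^2z ∉ L.
This is a contradiction; hence L is not regular.

0^{p+k} 1^p 2^{2p}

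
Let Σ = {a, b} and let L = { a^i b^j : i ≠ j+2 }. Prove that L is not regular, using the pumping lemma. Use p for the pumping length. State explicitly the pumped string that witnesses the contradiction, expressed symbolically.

Toward a contradiction, assume L is regular with pumping length p.
Choose w = a^p b^{p+p!-2}. Since p ≠ (p+p!-2)+2 = p+p!, w ∈ L; and |w| ≥ p.
Write w = xyz as guaranteed by the lemma, with |xy| ≤ p and |y| > 0.
The first p characters of w are a's, so xy (and hence y) consists only of a's. Write y = a^k, 1 ≤ k ≤ p.
Since 1 ≤ k ≤ p, k divides p!; set t = 1 + p!/k. Then xy^t z has p + (p!/k)·k = p + p! copies of a. Now the a-count is p+p! and (b-count)+2 = (p+p!-2)+2 = p+p!, so i ≠ j+2 fails. So xy^t z = a^{p+p!} b^{p+p!-2} ∉ L.
Contradiction. Therefore L is not regular.

a^{p+p!} b^{p+p!-2}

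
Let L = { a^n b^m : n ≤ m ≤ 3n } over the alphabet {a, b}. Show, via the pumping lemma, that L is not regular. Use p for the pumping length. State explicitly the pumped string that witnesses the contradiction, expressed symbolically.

Suppose for contradiction that L is regular, and let p be the pumping length.
Take w = a^p b^p ∈ L (since p ≤ p ≤ 3p), with |w| = 2p ≥ p.
The pumping lemma gives a decomposition w = xyz where |xy| ≤ p and |y| > 0.
Since the first p symbols of w are all a's and |xy| ≤ p, y lies entirely in the leading a-block: y = a^k for some k with 1 ≤ k ≤ p.
Pump with i = 2: xy^2z = a^{p+k} b^p. Now n = p+k > p = m, so the condition n ≤ m fails. Thus xy^2z ∉ L.
Contradiction. Therefore L is not regular.

a^{p+k} b^p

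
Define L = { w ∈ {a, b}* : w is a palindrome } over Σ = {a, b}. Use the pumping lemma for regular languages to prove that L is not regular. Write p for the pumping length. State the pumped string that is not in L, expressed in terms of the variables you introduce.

Toward a contradiction, assume L is regular with pumping length p.
Take w = a^p b a^p, a palindrome of length 2p+1 ≥ p.
The pumping lemma gives a decomposition w = xyz where |xy| ≤ p and |y| ≥ 1.
Since the first p symbols of w are all a's and |xy| ≤ p, y lies entirely in the leading a-block: y = a^k for some k with 1 ≤ k ≤ p.
Pump with i = 2: xy^2z = a^{p+k} b a^p. Its reverse is a^p b a^{p+k}, which differs from xy^2z since k ≥ 1. So xy^2z is not a palindrome and xy^2z ∉ L.
This is a contradiction; hence L is not regular.

a^{p+k} b a^p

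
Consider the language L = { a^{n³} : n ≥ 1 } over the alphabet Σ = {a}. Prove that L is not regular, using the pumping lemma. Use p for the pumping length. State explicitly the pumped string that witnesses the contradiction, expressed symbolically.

Toward a contradiction, assume L is regular with pumping length p.
Take w = a^{p³} ∈ L with |w| = p³ ≥ p.
By the pumping lemma, w = xyz with |xy| ≤ p and |y| > 0.
Then y = a^k for some k with 1 ≤ k ≤ p.
Pump with i = 2: xy^2z = a^{p³+k}. Since 1 ≤ k ≤ p, p³ < p³+k ≤ p³+p < p³+3p²+3p+1 = (p+1)³, so p³+k is not a perfect cube. So xy^2z ∉ L.
This is a contradiction; hence L is not regular.

a^{p³+k}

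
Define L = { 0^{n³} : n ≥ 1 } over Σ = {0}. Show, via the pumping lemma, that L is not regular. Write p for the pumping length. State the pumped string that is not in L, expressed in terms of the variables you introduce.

Toward a contradiction, assume L is regular with pumping length p.
Take w = 0^{p³} ∈ L with |w| = p³ ≥ p.
The pumping lemma gives a decomposition w = xyz where |xy| ≤ p and |y| ≥ 1.
Then y = 0^k for some k with 1 ≤ k ≤ p.
Pump with i = 2: xy^2z = 0^{p³+k}. Since 1 ≤ k ≤ p, p³ < p³+k ≤ p³+p < p³+3p²+3p+1 = (p+1)³, so p³+k is not a perfect cube. So xy^2z ∉ L.
This contradicts the pumping lemma, so L is not regular.

0^{p³+k}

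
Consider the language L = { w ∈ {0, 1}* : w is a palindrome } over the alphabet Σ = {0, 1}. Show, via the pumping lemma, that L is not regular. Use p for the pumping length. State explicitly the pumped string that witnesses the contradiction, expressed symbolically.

Toward a contradiction, assume L is regular with pumping length p.
Take w = 0^p 1 0^p, a palindrome of length 2p+1 ≥ p.
Write w = xyz as guaranteed by the lemma, with |xy| ≤ p and |y| > 0.
Since the first p symbols of w are all 0's and |xy| ≤ p, y lies entirely in the leading 0-block: y = 0^k for some k with 1 ≤ k ≤ p.
Pump with i = 2: xy^2z = 0^{p+k} 1 0^p. Its reverse is 0^p 1 0^{p+k}, which differs from xy^2z since k ≥ 1. So xy^2z is not a palindrome and xy^2z ∉ L.
This is a contradiction; hence L is not regular.

0^{p+k} 1 0^p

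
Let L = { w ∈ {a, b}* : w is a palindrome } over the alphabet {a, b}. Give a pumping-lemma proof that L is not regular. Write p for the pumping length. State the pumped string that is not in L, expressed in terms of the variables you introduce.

a^{p+k} b a^p

Suppose for contradiction that L is regular, and let p be the pumping length.
Take w = a^p b a^p, a palindrome of length 2p+1 ≥ p.
The pumping lemma gives a decomposition w = xyz where |xy| ≤ p and |y| > 0.
Because |xy| ≤ p and w begins with p copies of a, we have y = a^k with 1 ≤ k ≤ p.
Pump with i = 2: xy^2z = a^{p+k} b a^p. Its reverse is a^p b a^{p+k}, which differs from xy^2z since k ≥ 1. So xy^2z is not a palindrome and xy^2z ∉ L.
Contradiction. Therefore L is not regular.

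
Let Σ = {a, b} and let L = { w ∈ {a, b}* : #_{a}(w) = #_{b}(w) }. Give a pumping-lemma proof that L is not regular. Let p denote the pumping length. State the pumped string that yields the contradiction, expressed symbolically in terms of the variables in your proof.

Toward a contradiction, assume L is regular with pumping length p.
Choose w = a^p b^p ∈ L with |w| = 2p ≥ p.
The pumping lemma gives a decomposition w = xyz where |xy| ≤ p and |y| > 0.
Since the first p symbols of w are all a's and |xy| ≤ p, y lies entirely in the leading a-block: y = a^k for some k with 1 ≤ k ≤ p.
Pump with i = 2: xy^2z = a^{p+k} b^p has p+k occurrences of a but only p of b. Since k ≥ 1 the counts differ, so xy^2z ∉ L.
Contradiction. Therefore L is not regular.

a^{p+k} b^p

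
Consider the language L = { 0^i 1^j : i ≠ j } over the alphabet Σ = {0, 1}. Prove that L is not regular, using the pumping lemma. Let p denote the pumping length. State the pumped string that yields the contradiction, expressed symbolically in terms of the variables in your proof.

0^{p+p!} 1^{p+p!}

Assume L is regular; let p be its pumping constant.
Choose w = 0^p 1^{p+p!}. Since p ≠ p+p!, w ∈ L; and |w| ≥ p.
The pumping lemma gives a decomposition w = xyz where |xy| ≤ p and |y| > 0.
Because |xy| ≤ p and w begins with p copies of 0, we have y = 0^k with 1 ≤ k ≤ p.
Since 1 ≤ k ≤ p, k divides p!; set t = 1 + p!/k. Then xy^t z has p + (p!/k)·k = p + p! copies of 0. Now the 0-count equals the 1-count, so i ≠ j fails. So xy^t z = 0^{p+p!} 1^{p+p!} ∉ L.
This contradicts the pumping lemma, so L is not regular.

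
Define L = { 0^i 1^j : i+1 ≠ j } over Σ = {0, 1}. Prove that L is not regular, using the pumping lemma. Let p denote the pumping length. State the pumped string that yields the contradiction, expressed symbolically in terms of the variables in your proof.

0^{p+p!} 1^{p+p!+1}

Assume L is regular; let p be its pumping constant.
Choose w = 0^p 1^{p+p!+1}. Since p ≠ (p+p!+1)-1 = p+p!, w ∈ L; and |w| ≥ p.
By the pumping lemma, w = xyz with |xy| ≤ p and y is nonempty.
Since the first p symbols of w are all 0's and |xy| ≤ p, y lies entirely in the leading 0-block: y = 0^k for some k with 1 ≤ k ≤ p.
Since 1 ≤ k ≤ p, k divides p!; set t = 1 + p!/k. Then xy^t z has p + (p!/k)·k = p + p! copies of 0. Now the 0-count is p+p! and (1-count)-1 = (p+p!+1)-1 = p+p!, so i+1 ≠ j fails. So xy^t z = 0^{p+p!} 1^{p+p!+1} ∉ L.
Contradiction. Therefore L is not regular.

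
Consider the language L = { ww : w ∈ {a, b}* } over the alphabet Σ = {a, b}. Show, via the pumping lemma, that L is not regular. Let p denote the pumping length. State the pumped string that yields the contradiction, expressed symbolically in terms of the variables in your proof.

Assume L is regular; let p be its pumping constant.
Take w = a^p b^p a^p b^p = uu where u = a^pb^p; then w ∈ L and |w| = 4p ≥ p.
Write w = xyz as guaranteed by the lemma, with |xy| ≤ p and y is nonempty.
The first p characters of w are a's, so xy (and hence y) consists only of a's. Write y = a^k, 1 ≤ k ≤ p.
Pump with i = 2: xy^2z = a^{p+k} b^p a^p b^p, of length 4p+k. Suppose this equals vv. The string starts with a and ends with b, so v does too; thus the boundary between the two copies of v is a b→a transition. There is exactly one such transition, at position 2p+k, so |v| = 2p+k and |vv| = 4p+2k ≠ 4p+k since k ≥ 1. So xy^2z ∉ L.
This is a contradiction; hence L is not regular.

a^{p+k} b^p a^p b^p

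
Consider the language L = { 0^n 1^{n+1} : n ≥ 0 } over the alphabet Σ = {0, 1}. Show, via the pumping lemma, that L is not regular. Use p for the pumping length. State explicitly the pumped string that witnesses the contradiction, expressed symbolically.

0^{p+k} 1^{p+1}

Assume L is regular. Let p be the pumping length given by the pumping lemma.
Let w = 0^p 1^{p+1} ∈ L; note |w| = 2p+1 ≥ p.
By the pumping lemma, w = xyz with |xy| ≤ p and |y| > 0.
Because |xy| ≤ p and w begins with p copies of 0, we have y = 0^k with 1 ≤ k ≤ p.
Pump with i = 2: xy^2z = 0^{p+k} 1^{p+1}. For this to lie in L we would need p+1 = (p+k)+1, which forces k = 0. But k ≥ 1, so xy^2z ∉ L.
This contradicts the pumping lemma, so L is not regular.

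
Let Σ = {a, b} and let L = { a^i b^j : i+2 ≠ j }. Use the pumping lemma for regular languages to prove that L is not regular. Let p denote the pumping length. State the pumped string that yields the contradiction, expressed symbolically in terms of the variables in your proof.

Assume L is regular. Let p be the pumping length given by the pumping lemma.
Choose w = a^p b^{p+p!+2}. Since p ≠ (p+p!+2)-2 = p+p!, w ∈ L; and |w| ≥ p.
The pumping lemma gives a decomposition w = xyz where |xy| ≤ p and |y| ≥ 1.
Since the first p symbols of w are all a's and |xy| ≤ p, y lies entirely in the leading a-block: y = a^k for some k with 1 ≤ k ≤ p.
Since 1 ≤ k ≤ p, k divides p!; set t = 1 + p!/k. Then xy^t z has p + (p!/k)·k = p + p! copies of a. Now the a-count is p+p! and (b-count)-2 = (p+p!+2)-2 = p+p!, so i+2 ≠ j fails. So xy^t z = a^{p+p!} b^{p+p!+2} ∉ L.
This contradicts the pumping lemma, so L is not regular.

a^{p+p!} b^{p+p!+2}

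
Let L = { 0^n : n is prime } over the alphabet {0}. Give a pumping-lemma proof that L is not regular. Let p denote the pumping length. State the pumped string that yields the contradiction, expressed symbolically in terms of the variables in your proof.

Assume L is regular. Let p be the pumping length given by the pumping lemma.
Let q be a prime with q ≥ p+2 (infinitely many primes exist), and take w = 0^q ∈ L with |w| = q ≥ p.
By the pumping lemma, w = xyz with |xy| ≤ p and |y| > 0.
Then y = 0^k for some k with 1 ≤ k ≤ p.
Since 1 ≤ k ≤ p, |xz| = q-k. Pump with i = q+1: |xy^{q+1}z| = (q-k)+(q+1)k = q+qk = q(1+k), which is composite (both factors ≥ 2). So xy^{q+1}z = 0^{q(1+k)} ∉ L.
This contradicts the pumping lemma, so L is not regular.

0^{q(1+k)}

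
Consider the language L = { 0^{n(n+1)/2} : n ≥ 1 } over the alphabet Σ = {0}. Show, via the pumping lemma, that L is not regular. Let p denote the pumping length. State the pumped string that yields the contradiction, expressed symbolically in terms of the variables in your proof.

Assume L is regular. Let p be the pumping length given by the pumping lemma.
Take w = 0^{p(p+1)/2} ∈ L with |w| = p(p+1)/2 ≥ p.
The pumping lemma gives a decomposition w = xyz where |xy| ≤ p and |y| > 0.
Then y = 0^k for some k with 1 ≤ k ≤ p.
Pump with i = 2: xy^2z = 0^{p(p+1)/2+k}. Since 1 ≤ k ≤ p, p(p+1)/2 < p(p+1)/2+k ≤ p(p+1)/2+p < (p+1)(p+2)/2, so p(p+1)/2+k is strictly between consecutive triangular numbers. So xy^2z ∉ L.
This is a contradiction; hence L is not regular.

0^{p(p+1)/2+k}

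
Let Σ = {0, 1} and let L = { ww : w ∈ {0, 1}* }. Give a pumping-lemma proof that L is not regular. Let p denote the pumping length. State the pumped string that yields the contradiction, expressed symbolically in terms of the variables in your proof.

Assume L is regular; let p be its pumping constant.
Take w = 0^p 1^p 0^p 1^p = uu where u = 0^p1^p; then w ∈ L and |w| = 4p ≥ p.
By the pumping lemma, w = xyz with |xy| ≤ p and |y| > 0.
The first p characters of w are 0's, so xy (and hence y) consists only of 0's. Write y = 0^k, 1 ≤ k ≤ p.
Pump with i = 2: xy^2z = 0^{p+k} 1^p 0^p 1^p, of length 4p+k. Suppose this equals vv. The string starts with 0 and ends with 1, so v does too; thus the boundary between the two copies of v is a 1→0 transition. There is exactly one such transition, at position 2p+k, so |v| = 2p+k and |vv| = 4p+2k ≠ 4p+k since k ≥ 1. So xy^2z ∉ L.
Contradiction. Therefore L is not regular.

0^{p+k} 1^p 0^p 1^p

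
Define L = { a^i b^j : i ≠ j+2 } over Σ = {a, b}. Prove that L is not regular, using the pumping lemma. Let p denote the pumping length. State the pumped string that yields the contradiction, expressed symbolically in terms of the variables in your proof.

Suppose for contradiction that L is regular, and let p be the pumping length.
Choose w = a^p b^{p+p!-2}. Since p ≠ (p+p!-2)+2 = p+p!, w ∈ L; and |w| ≥ p.
By the pumping lemma, w = xyz with |xy| ≤ p and |y| > 0.
The first p characters of w are a's, so xy (and hence y) consists only of a's. Write y = a^k, 1 ≤ k ≤ p.
Since 1 ≤ k ≤ p, k divides p!; set t = 1 + p!/k. Then xy^t z has p + (p!/k)·k = p + p! copies of a. Now the a-count is p+p! and (b-count)+2 = (p+p!-2)+2 = p+p!, so i ≠ j+2 fails. So xy^t z = a^{p+p!} b^{p+p!-2} ∉ L.
This contradicts the pumping lemma, so L is not regular.

a^{p+p!} b^{p+p!-2}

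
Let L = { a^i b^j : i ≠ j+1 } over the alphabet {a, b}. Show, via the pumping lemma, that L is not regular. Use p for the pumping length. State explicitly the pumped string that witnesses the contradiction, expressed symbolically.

a^{p+p!} b^{p+p!-1}

Assume L is regular; let p be its pumping constant.
Choose w = a^p b^{p+p!-1}. Since p ≠ (p+p!-1)+1 = p+p!, w ∈ L; and |w| ≥ p.
The pumping lemma gives a decomposition w = xyz where |xy| ≤ p and y is nonempty.
The first p characters of w are a's, so xy (and hence y) consists only of a's. Write y = a^k, 1 ≤ k ≤ p.
Since 1 ≤ k ≤ p, k divides p!; set t = 1 + p!/k. Then xy^t z has p + (p!/k)·k = p + p! copies of a. Now the a-count is p+p! and (b-count)+1 = (p+p!-1)+1 = p+p!, so i ≠ j+1 fails. So xy^t z = a^{p+p!} b^{p+p!-1} ∉ L.
This is a contradiction; hence L is not regular.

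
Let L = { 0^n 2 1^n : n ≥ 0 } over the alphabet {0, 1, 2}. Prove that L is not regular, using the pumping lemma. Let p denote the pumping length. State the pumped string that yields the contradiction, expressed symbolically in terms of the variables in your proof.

Suppose for contradiction that L is regular, and let p be the pumping length.
Take w = 0^p 2 1^p ∈ L with |w| = 2p+1 ≥ p.
By the pumping lemma, w = xyz with |xy| ≤ p and y is nonempty.
Because |xy| ≤ p and w begins with p copies of 0, we have y = 0^k with 1 ≤ k ≤ p.
Pump with i = 2: xy^2z = 0^{p+k} 2 1^p, which would require p+k = p. But k ≥ 1, so xy^2z ∉ L.
This is a contradiction; hence L is not regular.

0^{p+k} 2 1^p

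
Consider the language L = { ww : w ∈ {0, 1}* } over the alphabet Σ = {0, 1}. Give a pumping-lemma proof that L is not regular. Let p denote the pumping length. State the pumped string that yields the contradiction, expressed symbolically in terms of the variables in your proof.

0^{p+k} 1^p 0^p 1^p

Suppose for contradiction that L is regular, and let p be the pumping length.
Take w = 0^p 1^p 0^p 1^p = uu where u = 0^p1^p; then w ∈ L and |w| = 4p ≥ p.
Write w = xyz as guaranteed by the lemma, with |xy| ≤ p and |y| > 0.
The first p characters of w are 0's, so xy (and hence y) consists only of 0's. Write y = 0^k, 1 ≤ k ≤ p.
Pump with i = 2: xy^2z = 0^{p+k} 1^p 0^p 1^p, of length 4p+k. Suppose this equals vv. The string starts with 0 and ends with 1, so v does too; thus the boundary between the two copies of v is a 1→0 transition. There is exactly one such transition, at position 2p+k, so |v| = 2p+k and |vv| = 4p+2k ≠ 4p+k since k ≥ 1. So xy^2z ∉ L.
This contradicts the pumping lemma, so L is not regular.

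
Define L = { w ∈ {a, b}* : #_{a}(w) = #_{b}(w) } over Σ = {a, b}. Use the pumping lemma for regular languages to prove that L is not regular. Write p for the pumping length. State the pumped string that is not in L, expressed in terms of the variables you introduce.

a^{p+k} b^p

Suppose for contradiction that L is regular, and let p be the pumping length.
Choose w = a^p b^p ∈ L with |w| = 2p ≥ p.
Write w = xyz as guaranteed by the lemma, with |xy| ≤ p and |y| > 0.
The first p characters of w are a's, so xy (and hence y) consists only of a's. Write y = a^k, 1 ≤ k ≤ p.
Pump with i = 2: xy^2z = a^{p+k} b^p has p+k occurrences of a but only p of b. Since k ≥ 1 the counts differ, so xy^2z ∉ L.
This is a contradiction; hence L is not regular.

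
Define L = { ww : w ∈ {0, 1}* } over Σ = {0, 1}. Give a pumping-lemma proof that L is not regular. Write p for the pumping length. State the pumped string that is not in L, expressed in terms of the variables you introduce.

0^{p+k} 1^p 0^p 1^p

Suppose for contradiction that L is regular, and let p be the pumping length.
Take w = 0^p 1^p 0^p 1^p = uu where u = 0^p1^p; then w ∈ L and |w| = 4p ≥ p.
By the pumping lemma, w = xyz with |xy| ≤ p and |y| ≥ 1.
Because |xy| ≤ p and w begins with p copies of 0, we have y = 0^k with 1 ≤ k ≤ p.
Pump with i = 2: xy^2z = 0^{p+k} 1^p 0^p 1^p, of length 4p+k. Suppose this equals vv. The string starts with 0 and ends with 1, so v does too; thus the boundary between the two copies of v is a 1→0 transition. There is exactly one such transition, at position 2p+k, so |v| = 2p+k and |vv| = 4p+2k ≠ 4p+k since k ≥ 1. So xy^2z ∉ L.
Contradiction. Therefore L is not regular.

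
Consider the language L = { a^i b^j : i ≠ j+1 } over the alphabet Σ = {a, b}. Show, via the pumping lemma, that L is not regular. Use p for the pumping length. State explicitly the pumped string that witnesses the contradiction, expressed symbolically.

a^{p+p!} b^{p+p!-1}

Assume L is regular. Let p be the pumping length given by the pumping lemma.
Choose w = a^p b^{p+p!-1}. Since p ≠ (p+p!-1)+1 = p+p!, w ∈ L; and |w| ≥ p.
The pumping lemma gives a decomposition w = xyz where |xy| ≤ p and y is nonempty.
The first p characters of w are a's, so xy (and hence y) consists only of a's. Write y = a^k, 1 ≤ k ≤ p.
Since 1 ≤ k ≤ p, k divides p!; set t = 1 + p!/k. Then xy^t z has p + (p!/k)·k = p + p! copies of a. Now the a-count is p+p! and (b-count)+1 = (p+p!-1)+1 = p+p!, so i ≠ j+1 fails. So xy^t z = a^{p+p!} b^{p+p!-1} ∉ L.
This contradicts the pumping lemma, so L is not regular.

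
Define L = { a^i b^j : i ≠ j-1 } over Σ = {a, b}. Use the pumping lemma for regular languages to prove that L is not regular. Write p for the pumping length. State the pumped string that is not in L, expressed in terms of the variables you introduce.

a^{p+p!} b^{p+p!+1}

Suppose for contradiction that L is regular, and let p be the pumping length.
Choose w = a^p b^{p+p!+1}. Since p ≠ (p+p!+1)-1 = p+p!, w ∈ L; and |w| ≥ p.
By the pumping lemma, w = xyz with |xy| ≤ p and |y| > 0.
Since the first p symbols of w are all a's and |xy| ≤ p, y lies entirely in the leading a-block: y = a^k for some k with 1 ≤ k ≤ p.
Since 1 ≤ k ≤ p, k divides p!; set t = 1 + p!/k. Then xy^t z has p + (p!/k)·k = p + p! copies of a. Now the a-count is p+p! and (b-count)-1 = (p+p!+1)-1 = p+p!, so i ≠ j-1 fails. So xy^t z = a^{p+p!} b^{p+p!+1} ∉ L.
This contradicts the pumping lemma, so L is not regular.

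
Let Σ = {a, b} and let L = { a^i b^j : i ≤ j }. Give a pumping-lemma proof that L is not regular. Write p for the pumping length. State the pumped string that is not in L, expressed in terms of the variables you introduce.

a^{p+k} b^p

Assume L is regular; let p be its pumping constant.
Choose w = a^p b^p ∈ L, with |w| = 2p ≥ p.
Write w = xyz as guaranteed by the lemma, with |xy| ≤ p and |y| ≥ 1.
Because |xy| ≤ p and w begins with p copies of a, we have y = a^k with 1 ≤ k ≤ p.
Consider xy^2z = a^{p+k} b^p. Since k ≥ 1, the a-count p+k exceeds the b-count p, so i ≤ j fails; thus xy^2z ∉ L.
This contradicts the pumping lemma, so L is not regular.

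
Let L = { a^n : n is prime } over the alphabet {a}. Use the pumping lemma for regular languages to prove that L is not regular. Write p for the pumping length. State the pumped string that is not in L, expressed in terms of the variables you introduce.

a^{q(1+k)}

Toward a contradiction, assume L is regular with pumping length p.
Let q be a prime with q ≥ p+2 (infinitely many primes exist), and take w = a^q ∈ L with |w| = q ≥ p.
By the pumping lemma, w = xyz with |xy| ≤ p and |y| ≥ 1.
Then y = a^k for some k with 1 ≤ k ≤ p.
Since 1 ≤ k ≤ p, |xz| = q-k. Pump with i = q+1: |xy^{q+1}z| = (q-k)+(q+1)k = q+qk = q(1+k), which is composite (both factors ≥ 2). So xy^{q+1}z = a^{q(1+k)} ∉ L.
Contradiction. Therefore L is not regular.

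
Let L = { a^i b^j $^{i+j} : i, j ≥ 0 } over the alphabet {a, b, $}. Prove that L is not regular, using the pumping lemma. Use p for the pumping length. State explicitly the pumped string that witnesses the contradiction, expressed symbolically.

Suppose for contradiction that L is regular, and let p be the pumping length.
Take w = a^p b^p $^{2p} ∈ L (with i=j=p, i+j=2p), |w| = 4p ≥ p.
Write w = xyz as guaranteed by the lemma, with |xy| ≤ p and y is nonempty.
The first p characters of w are a's, so xy (and hence y) consists only of a's. Write y = a^k, 1 ≤ k ≤ p.
Consider xy^2z = a^{p+k} b^p $^{2p}. Now the a- and b-counts sum to 2p+k, but the $-count is 2p ≠ 2p+k. So xy^2z ∉ L.
This is a contradiction; hence L is not regular.

a^{p+k} b^p $^{2p}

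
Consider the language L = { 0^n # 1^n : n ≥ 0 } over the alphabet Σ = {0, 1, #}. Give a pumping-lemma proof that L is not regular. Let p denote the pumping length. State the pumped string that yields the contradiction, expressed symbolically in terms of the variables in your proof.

Toward a contradiction, assume L is regular with pumping length p.
Take w = 0^p # 1^p ∈ L with |w| = 2p+1 ≥ p.
Write w = xyz as guaranteed by the lemma, with |xy| ≤ p and |y| > 0.
Since the first p symbols of w are all 0's and |xy| ≤ p, y lies entirely in the leading 0-block: y = 0^k for some k with 1 ≤ k ≤ p.
Pump with i = 2: xy^2z = 0^{p+k} # 1^p, which would require p+k = p. But k ≥ 1, so xy^2z ∉ L.
This is a contradiction; hence L is not regular.

0^{p+k} # 1^p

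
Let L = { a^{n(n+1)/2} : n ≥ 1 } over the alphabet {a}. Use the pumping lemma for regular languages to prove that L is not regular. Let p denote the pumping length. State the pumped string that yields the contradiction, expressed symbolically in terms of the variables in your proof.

a^{p(p+1)/2+k}

Assume L is regular. Let p be the pumping length given by the pumping lemma.
Take w = a^{p(p+1)/2} ∈ L with |w| = p(p+1)/2 ≥ p.
The pumping lemma gives a decomposition w = xyz where |xy| ≤ p and |y| > 0.
Then y = a^k for some k with 1 ≤ k ≤ p.
Pump with i = 2: xy^2z = a^{p(p+1)/2+k}. Since 1 ≤ k ≤ p, p(p+1)/2 < p(p+1)/2+k ≤ p(p+1)/2+p < (p+1)(p+2)/2, so p(p+1)/2+k is strictly between consecutive triangular numbers. So xy^2z ∉ L.
Contradiction. Therefore L is not regular.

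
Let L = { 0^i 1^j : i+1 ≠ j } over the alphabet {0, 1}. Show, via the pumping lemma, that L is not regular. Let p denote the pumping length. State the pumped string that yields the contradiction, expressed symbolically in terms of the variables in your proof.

0^{p+p!} 1^{p+p!+1}

Toward a contradiction, assume L is regular with pumping length p.
Choose w = 0^p 1^{p+p!+1}. Since p ≠ (p+p!+1)-1 = p+p!, w ∈ L; and |w| ≥ p.
The pumping lemma gives a decomposition w = xyz where |xy| ≤ p and y is nonempty.
Since the first p symbols of w are all 0's and |xy| ≤ p, y lies entirely in the leading 0-block: y = 0^k for some k with 1 ≤ k ≤ p.
Since 1 ≤ k ≤ p, k divides p!; set t = 1 + p!/k. Then xy^t z has p + (p!/k)·k = p + p! copies of 0. Now the 0-count is p+p! and (1-count)-1 = (p+p!+1)-1 = p+p!, so i+1 ≠ j fails. So xy^t z = 0^{p+p!} 1^{p+p!+1} ∉ L.
This contradicts the pumping lemma, so L is not regular.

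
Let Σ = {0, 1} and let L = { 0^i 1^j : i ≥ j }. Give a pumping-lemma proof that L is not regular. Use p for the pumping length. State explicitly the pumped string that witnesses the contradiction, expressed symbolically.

0^{p-k} 1^p

Assume L is regular. Let p be the pumping length given by the pumping lemma.
Choose w = 0^p 1^p ∈ L, with |w| = 2p ≥ p.
The pumping lemma gives a decomposition w = xyz where |xy| ≤ p and |y| ≥ 1.
The first p characters of w are 0's, so xy (and hence y) consists only of 0's. Write y = 0^k, 1 ≤ k ≤ p.
Consider xy^0z = xz = 0^{p-k} 1^p. Since k ≥ 1, the 0-count p-k is less than p, so i ≥ j fails; thus xz ∉ L.
This is a contradiction; hence L is not regular.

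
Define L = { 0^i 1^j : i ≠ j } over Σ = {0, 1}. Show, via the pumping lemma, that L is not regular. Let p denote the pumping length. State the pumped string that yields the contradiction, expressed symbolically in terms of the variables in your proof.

0^{p+p!} 1^{p+p!}

Toward a contradiction, assume L is regular with pumping length p.
Choose w = 0^p 1^{p+p!}. Since p ≠ p+p!, w ∈ L; and |w| ≥ p.
The pumping lemma gives a decomposition w = xyz where |xy| ≤ p and |y| > 0.
Since the first p symbols of w are all 0's and |xy| ≤ p, y lies entirely in the leading 0-block: y = 0^k for some k with 1 ≤ k ≤ p.
Since 1 ≤ k ≤ p, k divides p!; set t = 1 + p!/k. Then xy^t z has p + (p!/k)·k = p + p! copies of 0. Now the 0-count equals the 1-count, so i ≠ j fails. So xy^t z = 0^{p+p!} 1^{p+p!} ∉ L.
This is a contradiction; hence L is not regular.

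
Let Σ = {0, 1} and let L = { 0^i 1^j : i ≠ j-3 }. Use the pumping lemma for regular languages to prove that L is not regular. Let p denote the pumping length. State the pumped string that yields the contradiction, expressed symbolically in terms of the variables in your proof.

Suppose for contradiction that L is regular, and let p be the pumping length.
Choose w = 0^p 1^{p+p!+3}. Since p ≠ (p+p!+3)-3 = p+p!, w ∈ L; and |w| ≥ p.
By the pumping lemma, w = xyz with |xy| ≤ p and y is nonempty.
Since the first p symbols of w are all 0's and |xy| ≤ p, y lies entirely in the leading 0-block: y = 0^k for some k with 1 ≤ k ≤ p.
Since 1 ≤ k ≤ p, k divides p!; set t = 1 + p!/k. Then xy^t z has p + (p!/k)·k = p + p! copies of 0. Now the 0-count is p+p! and (1-count)-3 = (p+p!+3)-3 = p+p!, so i ≠ j-3 fails. So xy^t z = 0^{p+p!} 1^{p+p!+3} ∉ L.
This is a contradiction; hence L is not regular.

0^{p+p!} 1^{p+p!+3}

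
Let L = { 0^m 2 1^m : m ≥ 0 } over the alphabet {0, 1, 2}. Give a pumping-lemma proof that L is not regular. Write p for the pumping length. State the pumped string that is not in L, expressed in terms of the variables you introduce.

0^{p+k} 2 1^p

Assume L is regular. Let p be the pumping length given by the pumping lemma.
Take w = 0^p 2 1^p ∈ L with |w| = 2p+1 ≥ p.
Write w = xyz as guaranteed by the lemma, with |xy| ≤ p and |y| ≥ 1.
Because |xy| ≤ p and w begins with p copies of 0, we have y = 0^k with 1 ≤ k ≤ p.
Pump with i = 2: xy^2z = 0^{p+k} 2 1^p, which would require p+k = p. But k ≥ 1, so xy^2z ∉ L.
This contradicts the pumping lemma, so L is not regular.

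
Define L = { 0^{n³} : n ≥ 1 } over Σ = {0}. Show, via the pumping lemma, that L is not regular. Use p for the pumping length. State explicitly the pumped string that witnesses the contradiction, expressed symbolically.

Toward a contradiction, assume L is regular with pumping length p.
Take w = 0^{p³} ∈ L with |w| = p³ ≥ p.
Write w = xyz as guaranteed by the lemma, with |xy| ≤ p and |y| ≥ 1.
Then y = 0^k for some k with 1 ≤ k ≤ p.
Pump with i = 2: xy^2z = 0^{p³+k}. Since 1 ≤ k ≤ p, p³ < p³+k ≤ p³+p < p³+3p²+3p+1 = (p+1)³, so p³+k is not a perfect cube. So xy^2z ∉ L.
This contradicts the pumping lemma, so L is not regular.

0^{p³+k}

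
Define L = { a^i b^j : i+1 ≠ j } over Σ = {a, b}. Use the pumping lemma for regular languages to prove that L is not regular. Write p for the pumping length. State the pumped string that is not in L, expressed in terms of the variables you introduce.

Toward a contradiction, assume L is regular with pumping length p.
Choose w = a^p b^{p+p!+1}. Since p ≠ (p+p!+1)-1 = p+p!, w ∈ L; and |w| ≥ p.
Write w = xyz as guaranteed by the lemma, with |xy| ≤ p and |y| ≥ 1.
The first p characters of w are a's, so xy (and hence y) consists only of a's. Write y = a^k, 1 ≤ k ≤ p.
Since 1 ≤ k ≤ p, k divides p!; set t = 1 + p!/k. Then xy^t z has p + (p!/k)·k = p + p! copies of a. Now the a-count is p+p! and (b-count)-1 = (p+p!+1)-1 = p+p!, so i+1 ≠ j fails. So xy^t z = a^{p+p!} b^{p+p!+1} ∉ L.
This is a contradiction; hence L is not regular.

a^{p+p!} b^{p+p!+1}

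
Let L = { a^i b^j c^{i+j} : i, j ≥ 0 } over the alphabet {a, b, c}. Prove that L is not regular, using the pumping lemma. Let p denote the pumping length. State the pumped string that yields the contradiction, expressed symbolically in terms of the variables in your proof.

Toward a contradiction, assume L is regular with pumping length p.
Take w = a^p b^p c^{2p} ∈ L (with i=j=p, i+j=2p), |w| = 4p ≥ p.
By the pumping lemma, w = xyz with |xy| ≤ p and y is nonempty.
Because |xy| ≤ p and w begins with p copies of a, we have y = a^k with 1 ≤ k ≤ p.
Consider xy^2z = a^{p+k} b^p c^{2p}. Now the a- and b-counts sum to 2p+k, but the c-count is 2p ≠ 2p+k. So xy^2z ∉ L.
This contradicts the pumping lemma, so L is not regular.

a^{p+k} b^p c^{2p}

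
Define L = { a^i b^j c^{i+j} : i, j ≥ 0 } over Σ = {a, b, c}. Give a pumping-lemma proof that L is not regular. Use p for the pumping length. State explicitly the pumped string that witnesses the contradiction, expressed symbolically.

a^{p+k} b^p c^{2p}

Assume L is regular; let p be its pumping constant.
Take w = a^p b^p c^{2p} ∈ L (with i=j=p, i+j=2p), |w| = 4p ≥ p.
By the pumping lemma, w = xyz with |xy| ≤ p and |y| > 0.
Because |xy| ≤ p and w begins with p copies of a, we have y = a^k with 1 ≤ k ≤ p.
Consider xy^2z = a^{p+k} b^p c^{2p}. Now the a- and b-counts sum to 2p+k, but the c-count is 2p ≠ 2p+k. So xy^2z ∉ L.
This contradicts the pumping lemma, so L is not regular.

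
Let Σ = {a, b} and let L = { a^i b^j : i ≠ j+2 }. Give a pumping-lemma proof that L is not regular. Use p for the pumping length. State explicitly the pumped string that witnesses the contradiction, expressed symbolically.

Assume L is regular. Let p be the pumping length given by the pumping lemma.
Choose w = a^p b^{p+p!-2}. Since p ≠ (p+p!-2)+2 = p+p!, w ∈ L; and |w| ≥ p.
Write w = xyz as guaranteed by the lemma, with |xy| ≤ p and |y| > 0.
Because |xy| ≤ p and w begins with p copies of a, we have y = a^k with 1 ≤ k ≤ p.
Since 1 ≤ k ≤ p, k divides p!; set t = 1 + p!/k. Then xy^t z has p + (p!/k)·k = p + p! copies of a. Now the a-count is p+p! and (b-count)+2 = (p+p!-2)+2 = p+p!, so i ≠ j+2 fails. So xy^t z = a^{p+p!} b^{p+p!-2} ∉ L.
Contradiction. Therefore L is not regular.

a^{p+p!} b^{p+p!-2}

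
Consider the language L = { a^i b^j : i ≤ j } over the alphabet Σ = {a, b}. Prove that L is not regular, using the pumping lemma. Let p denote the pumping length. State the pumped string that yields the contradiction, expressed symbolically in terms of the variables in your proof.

a^{p+k} b^p

Suppose for contradiction that L is regular, and let p be the pumping length.
Choose w = a^p b^p ∈ L, with |w| = 2p ≥ p.
The pumping lemma gives a decomposition w = xyz where |xy| ≤ p and |y| ≥ 1.
Since the first p symbols of w are all a's and |xy| ≤ p, y lies entirely in the leading a-block: y = a^k for some k with 1 ≤ k ≤ p.
Consider xy^2z = a^{p+k} b^p. Since k ≥ 1, the a-count p+k exceeds the b-count p, so i ≤ j fails; thus xy^2z ∉ L.
Contradiction. Therefore L is not regular.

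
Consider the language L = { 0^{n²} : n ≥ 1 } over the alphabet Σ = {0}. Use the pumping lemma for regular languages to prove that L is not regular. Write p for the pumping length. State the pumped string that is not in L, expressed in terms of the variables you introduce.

Assume L is regular. Let p be the pumping length given by the pumping lemma.
Take w = 0^{p²} ∈ L with |w| = p² ≥ p.
By the pumping lemma, w = xyz with |xy| ≤ p and |y| > 0.
Then y = 0^k for some k with 1 ≤ k ≤ p.
Pump with i = 2: xy^2z = 0^{p²+k}. Since 1 ≤ k ≤ p, p² < p²+k ≤ p²+p < (p+1)², so p²+k lies strictly between consecutive squares and is not a perfect square. So xy^2z ∉ L.
This contradicts the pumping lemma, so L is not regular.

0^{p²+k}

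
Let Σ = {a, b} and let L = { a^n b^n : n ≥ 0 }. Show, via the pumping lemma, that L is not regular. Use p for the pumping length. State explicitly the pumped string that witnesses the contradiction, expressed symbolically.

Suppose for contradiction that L is regular, and let p be the pumping length.
Take w = a^p b^p. Then w ∈ L and |w| = 2p ≥ p.
Write w = xyz as guaranteed by the lemma, with |xy| ≤ p and |y| ≥ 1.
The first p characters of w are a's, so xy (and hence y) consists only of a's. Write y = a^k, 1 ≤ k ≤ p.
Pump with i = 2: xy^2z = a^{p+k} b^p. For this to lie in L we would need p = p+k, which forces k = 0. But k ≥ 1, so xy^2z ∉ L.
This contradicts the pumping lemma, so L is not regular.

a^{p+k} b^p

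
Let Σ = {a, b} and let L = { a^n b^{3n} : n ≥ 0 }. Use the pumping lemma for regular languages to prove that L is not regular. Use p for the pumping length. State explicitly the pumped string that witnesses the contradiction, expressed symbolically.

a^{p+k} b^{3p}

Suppose for contradiction that L is regular, and let p be the pumping length.
Choose w = a^p b^{3p}, which is in L with |w| = 4p ≥ p.
Write w = xyz as guaranteed by the lemma, with |xy| ≤ p and |y| > 0.
The first p characters of w are a's, so xy (and hence y) consists only of a's. Write y = a^k, 1 ≤ k ≤ p.
Pump with i = 2: xy^2z = a^{p+k} b^{3p}. For this to lie in L we would need 3p = 3(p+k), which forces k = 0. But k ≥ 1, so xy^2z ∉ L.
Contradiction. Therefore L is not regular.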